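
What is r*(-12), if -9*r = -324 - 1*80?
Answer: -1616/3 ≈ -538.67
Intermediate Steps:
r = 404/9 (r = -(-324 - 1*80)/9 = -(-324 - 80)/9 = -⅑*(-404) = 404/9 ≈ 44.889)
r*(-12) = (404/9)*(-12) = -1616/3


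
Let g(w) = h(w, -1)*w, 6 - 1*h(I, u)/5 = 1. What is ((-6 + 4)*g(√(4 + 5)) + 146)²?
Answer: 16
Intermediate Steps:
h(I, u) = 25 (h(I, u) = 30 - 5*1 = 30 - 5 = 25)
g(w) = 25*w
((-6 + 4)*g(√(4 + 5)) + 146)² = ((-6 + 4)*(25*√(4 + 5)) + 146)² = (-50*√9 + 146)² = (-50*3 + 146)² = (-2*75 + 146)² = (-150 + 146)² = (-4)² = 16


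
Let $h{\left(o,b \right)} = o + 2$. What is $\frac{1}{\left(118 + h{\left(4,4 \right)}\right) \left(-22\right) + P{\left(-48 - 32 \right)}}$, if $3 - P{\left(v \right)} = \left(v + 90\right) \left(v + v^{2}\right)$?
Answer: $- \frac{1}{65925} \approx -1.5169 \cdot 10^{-5}$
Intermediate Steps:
$h{\left(o,b \right)} = 2 + o$
$P{\left(v \right)} = 3 - \left(90 + v\right) \left(v + v^{2}\right)$ ($P{\left(v \right)} = 3 - \left(v + 90\right) \left(v + v^{2}\right) = 3 - \left(90 + v\right) \left(v + v^{2}\right)$)
$\frac{1}{\left(118 + h{\left(4,4 \right)}\right) \left(-22\right) + P{\left(-48 - 32 \right)}} = \frac{1}{\left(118 + \left(2 + 4\right)\right) \left(-22\right) - \left(-3 + \left(-48 - 32\right)^{3} + 90 \left(-48 - 32\right) + 91 \left(-48 - 32\right)^{2}\right)} = \frac{1}{\left(118 + 6\right) \left(-22\right) - \left(-519203 + 582400\right)} = \frac{1}{124 \left(-22\right) + \left(3 - -512000 - 582400 + 7200\right)} = \frac{1}{-2728 + \left(3 + 512000 - 582400 + 7200\right)} = \frac{1}{-2728 - 63197} = \frac{1}{-65925} = - \frac{1}{65925}$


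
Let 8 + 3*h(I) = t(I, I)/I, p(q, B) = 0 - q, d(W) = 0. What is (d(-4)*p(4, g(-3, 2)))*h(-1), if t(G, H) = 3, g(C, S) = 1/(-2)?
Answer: 0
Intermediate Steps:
g(C, S) = -½
p(q, B) = -q
h(I) = -8/3 + 1/I (h(I) = -8/3 + (3/I)/3 = -8/3 + 1/I)
(d(-4)*p(4, g(-3, 2)))*h(-1) = (0*(-1*4))*(-8/3 + 1/(-1)) = (0*(-4))*(-8/3 - 1) = 0*(-11/3) = 0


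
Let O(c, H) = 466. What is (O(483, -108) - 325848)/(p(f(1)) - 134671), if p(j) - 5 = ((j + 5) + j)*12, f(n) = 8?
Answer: 162691/67207 ≈ 2.4207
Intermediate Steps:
p(j) = 65 + 24*j (p(j) = 5 + ((j + 5) + j)*12 = 5 + ((5 + j) + j)*12 = 5 + (5 + 2*j)*12 = 5 + (60 + 24*j) = 65 + 24*j)
(O(483, -108) - 325848)/(p(f(1)) - 134671) = (466 - 325848)/((65 + 24*8) - 134671) = -325382/((65 + 192) - 134671) = -325382/(257 - 134671) = -325382/(-134414) = -325382*(-1/134414) = 162691/67207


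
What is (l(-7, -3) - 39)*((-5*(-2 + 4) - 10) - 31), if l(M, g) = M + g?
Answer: 2499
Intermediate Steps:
(l(-7, -3) - 39)*((-5*(-2 + 4) - 10) - 31) = ((-7 - 3) - 39)*((-5*(-2 + 4) - 10) - 31) = (-10 - 39)*((-5*2 - 10) - 31) = -49*((-10 - 10) - 31) = -49*(-20 - 31) = -49*(-51) = 2499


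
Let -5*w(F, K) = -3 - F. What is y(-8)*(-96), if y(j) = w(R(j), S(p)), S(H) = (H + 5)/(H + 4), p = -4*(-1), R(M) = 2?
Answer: -96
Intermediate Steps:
p = 4
S(H) = (5 + H)/(4 + H)
w(F, K) = 3/5 + F/5 (w(F, K) = -(-3 - F)/5 = 3/5 + F/5)
y(j) = 1 (y(j) = 3/5 + (1/5)*2 = 3/5 + 2/5 = 1)
y(-8)*(-96) = 1*(-96) = -96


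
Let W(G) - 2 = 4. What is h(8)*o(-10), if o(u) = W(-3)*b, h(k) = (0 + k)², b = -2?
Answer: -768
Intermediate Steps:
W(G) = 6 (W(G) = 2 + 4 = 6)
h(k) = k²
o(u) = -12 (o(u) = 6*(-2) = -12)
h(8)*o(-10) = 8²*(-12) = 64*(-12) = -768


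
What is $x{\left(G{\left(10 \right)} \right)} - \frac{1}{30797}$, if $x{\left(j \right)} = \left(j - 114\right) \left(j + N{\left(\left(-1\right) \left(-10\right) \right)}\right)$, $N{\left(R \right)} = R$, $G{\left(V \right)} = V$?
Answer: $- \frac{64057761}{30797} \approx -2080.0$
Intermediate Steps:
$x{\left(j \right)} = \left(-114 + j\right) \left(10 + j\right)$ ($x{\left(j \right)} = \left(j - 114\right) \left(j - -10\right) = \left(-114 + j\right) \left(j + 10\right) = \left(-114 + j\right) \left(10 + j\right)$)
$x{\left(G{\left(10 \right)} \right)} - \frac{1}{30797} = \left(-1140 + 10^{2} - 1040\right) - \frac{1}{30797} = \left(-1140 + 100 - 1040\right) - \frac{1}{30797} = -2080 - \frac{1}{30797} = - \frac{64057761}{30797}$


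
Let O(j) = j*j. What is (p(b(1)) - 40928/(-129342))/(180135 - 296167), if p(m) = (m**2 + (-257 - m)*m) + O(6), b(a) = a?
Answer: 14271827/7503905472 ≈ 0.0019019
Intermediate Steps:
O(j) = j**2
p(m) = 36 + m**2 + m*(-257 - m) (p(m) = (m**2 + (-257 - m)*m) + 6**2 = (m**2 + m*(-257 - m)) + 36 = 36 + m**2 + m*(-257 - m))
(p(b(1)) - 40928/(-129342))/(180135 - 296167) = ((36 - 257*1) - 40928/(-129342))/(180135 - 296167) = ((36 - 257) - 40928*(-1/129342))/(-116032) = (-221 + 20464/64671)*(-1/116032) = -14271827/64671*(-1/116032) = 14271827/7503905472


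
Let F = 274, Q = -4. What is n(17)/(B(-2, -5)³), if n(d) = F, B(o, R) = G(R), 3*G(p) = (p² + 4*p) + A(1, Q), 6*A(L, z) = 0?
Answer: 7398/125 ≈ 59.184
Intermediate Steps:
A(L, z) = 0 (A(L, z) = (⅙)*0 = 0)
G(p) = p²/3 + 4*p/3 (G(p) = ((p² + 4*p) + 0)/3 = (p² + 4*p)/3 = p²/3 + 4*p/3)
B(o, R) = R*(4 + R)/3
n(d) = 274
n(17)/(B(-2, -5)³) = 274/(((⅓)*(-5)*(4 - 5))³) = 274/(((⅓)*(-5)*(-1))³) = 274/((5/3)³) = 274/(125/27) = 274*(27/125) = 7398/125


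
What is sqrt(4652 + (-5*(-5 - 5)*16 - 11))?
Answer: sqrt(5441) ≈ 73.763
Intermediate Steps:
sqrt(4652 + (-5*(-5 - 5)*16 - 11)) = sqrt(4652 + (-5*(-10)*16 - 11)) = sqrt(4652 + (50*16 - 11)) = sqrt(4652 + (800 - 11)) = sqrt(4652 + 789) = sqrt(5441)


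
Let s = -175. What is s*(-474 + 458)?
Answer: 2800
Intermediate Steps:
s*(-474 + 458) = -175*(-474 + 458) = -175*(-16) = 2800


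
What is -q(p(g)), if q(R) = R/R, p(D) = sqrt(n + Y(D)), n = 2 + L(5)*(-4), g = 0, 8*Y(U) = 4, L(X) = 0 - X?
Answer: -1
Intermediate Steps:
L(X) = -X
Y(U) = 1/2 (Y(U) = (1/8)*4 = 1/2)
n = 22 (n = 2 - 1*5*(-4) = 2 - 5*(-4) = 2 + 20 = 22)
p(D) = 3*sqrt(10)/2 (p(D) = sqrt(22 + 1/2) = sqrt(45/2) = 3*sqrt(10)/2)
q(R) = 1
-q(p(g)) = -1*1 = -1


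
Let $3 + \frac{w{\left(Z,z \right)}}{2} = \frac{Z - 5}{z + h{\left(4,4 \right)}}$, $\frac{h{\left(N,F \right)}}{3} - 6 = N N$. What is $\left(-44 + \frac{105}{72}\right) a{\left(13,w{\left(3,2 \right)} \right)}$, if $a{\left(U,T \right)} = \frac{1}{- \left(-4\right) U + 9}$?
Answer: $- \frac{1021}{1464} \approx -0.6974$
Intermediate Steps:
$h{\left(N,F \right)} = 18 + 3 N^{2}$ ($h{\left(N,F \right)} = 18 + 3 N N = 18 + 3 N^{2}$)
$w{\left(Z,z \right)} = -6 + \frac{2 \left(-5 + Z\right)}{66 + z}$ ($w{\left(Z,z \right)} = -6 + 2 \frac{Z - 5}{z + \left(18 + 3 \cdot 4^{2}\right)} = -6 + 2 \frac{-5 + Z}{z + \left(18 + 3 \cdot 16\right)} = -6 + 2 \frac{-5 + Z}{z + \left(18 + 48\right)} = -6 + 2 \frac{-5 + Z}{z + 66} = -6 + 2 \frac{-5 + Z}{66 + z} = -6 + \frac{2 \left(-5 + Z\right)}{66 + z}$)
$a{\left(U,T \right)} = \frac{1}{9 + 4 U}$ ($a{\left(U,T \right)} = \frac{1}{4 U + 9} = \frac{1}{9 + 4 U}$)
$\left(-44 + \frac{105}{72}\right) a{\left(13,w{\left(3,2 \right)} \right)} = \frac{-44 + \frac{105}{72}}{9 + 4 \cdot 13} = \frac{-44 + 105 \cdot \frac{1}{72}}{9 + 52} = \frac{-44 + \frac{35}{24}}{61} = \left(- \frac{1021}{24}\right) \frac{1}{61} = - \frac{1021}{1464}$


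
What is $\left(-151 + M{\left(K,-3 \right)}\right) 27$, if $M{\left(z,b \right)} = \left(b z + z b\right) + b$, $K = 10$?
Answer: $-5778$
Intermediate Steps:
$M{\left(z,b \right)} = b + 2 b z$ ($M{\left(z,b \right)} = \left(b z + b z\right) + b = 2 b z + b = b + 2 b z$)
$\left(-151 + M{\left(K,-3 \right)}\right) 27 = \left(-151 - 3 \left(1 + 2 \cdot 10\right)\right) 27 = \left(-151 - 3 \left(1 + 20\right)\right) 27 = \left(-151 - 63\right) 27 = \left(-214\right) 27 = -5778$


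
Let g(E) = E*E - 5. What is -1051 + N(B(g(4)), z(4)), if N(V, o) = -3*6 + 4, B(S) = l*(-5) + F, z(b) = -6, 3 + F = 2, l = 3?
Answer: -1065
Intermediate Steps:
F = -1 (F = -3 + 2 = -1)
g(E) = -5 + E**2 (g(E) = E**2 - 5 = -5 + E**2)
B(S) = -16 (B(S) = 3*(-5) - 1 = -15 - 1 = -16)
N(V, o) = -14 (N(V, o) = -18 + 4 = -14)
-1051 + N(B(g(4)), z(4)) = -1051 - 14 = -1065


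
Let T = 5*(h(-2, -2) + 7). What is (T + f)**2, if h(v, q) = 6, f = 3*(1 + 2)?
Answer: 5476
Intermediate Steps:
f = 9 (f = 3*3 = 9)
T = 65 (T = 5*(6 + 7) = 5*13 = 65)
(T + f)**2 = (65 + 9)**2 = 74**2 = 5476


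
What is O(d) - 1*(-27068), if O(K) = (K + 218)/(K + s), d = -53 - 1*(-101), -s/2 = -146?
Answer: 4601693/170 ≈ 27069.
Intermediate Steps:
s = 292 (s = -2*(-146) = 292)
d = 48 (d = -53 + 101 = 48)
O(K) = (218 + K)/(292 + K) (O(K) = (K + 218)/(K + 292) = (218 + K)/(292 + K))
O(d) - 1*(-27068) = (218 + 48)/(292 + 48) - 1*(-27068) = 266/340 + 27068 = (1/340)*266 + 27068 = 133/170 + 27068 = 4601693/170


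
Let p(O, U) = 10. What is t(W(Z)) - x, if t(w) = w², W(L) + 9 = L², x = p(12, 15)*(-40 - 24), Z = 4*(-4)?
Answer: 61649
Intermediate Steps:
Z = -16
x = -640 (x = 10*(-40 - 24) = 10*(-64) = -640)
W(L) = -9 + L²
t(W(Z)) - x = (-9 + (-16)²)² - 1*(-640) = (-9 + 256)² + 640 = 247² + 640 = 61009 + 640 = 61649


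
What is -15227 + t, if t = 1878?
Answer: -13349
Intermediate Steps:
-15227 + t = -15227 + 1878 = -13349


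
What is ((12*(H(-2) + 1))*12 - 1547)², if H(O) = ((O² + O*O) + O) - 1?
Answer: 466489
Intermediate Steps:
H(O) = -1 + O + 2*O² (H(O) = ((O² + O²) + O) - 1 = (2*O² + O) - 1 = (O + 2*O²) - 1 = -1 + O + 2*O²)
((12*(H(-2) + 1))*12 - 1547)² = ((12*((-1 - 2 + 2*(-2)²) + 1))*12 - 1547)² = ((12*((-1 - 2 + 2*4) + 1))*12 - 1547)² = ((12*((-1 - 2 + 8) + 1))*12 - 1547)² = ((12*(5 + 1))*12 - 1547)² = ((12*6)*12 - 1547)² = (72*12 - 1547)² = (864 - 1547)² = (-683)² = 466489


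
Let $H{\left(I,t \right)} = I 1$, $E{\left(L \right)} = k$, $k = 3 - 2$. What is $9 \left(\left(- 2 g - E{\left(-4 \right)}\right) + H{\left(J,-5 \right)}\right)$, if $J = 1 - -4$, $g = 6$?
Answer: $-72$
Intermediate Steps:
$k = 1$
$E{\left(L \right)} = 1$
$J = 5$ ($J = 1 + 4 = 5$)
$H{\left(I,t \right)} = I$
$9 \left(\left(- 2 g - E{\left(-4 \right)}\right) + H{\left(J,-5 \right)}\right) = 9 \left(\left(\left(-2\right) 6 - 1\right) + 5\right) = 9 \left(\left(-12 - 1\right) + 5\right) = 9 \left(-13 + 5\right) = 9 \left(-8\right) = -72$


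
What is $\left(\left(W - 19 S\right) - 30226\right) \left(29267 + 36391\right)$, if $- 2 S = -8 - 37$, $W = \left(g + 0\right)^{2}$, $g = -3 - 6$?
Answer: $-2007329205$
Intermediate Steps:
$g = -9$ ($g = -3 - 6 = -9$)
$W = 81$ ($W = \left(-9 + 0\right)^{2} = \left(-9\right)^{2} = 81$)
$S = \frac{45}{2}$ ($S = - \frac{-8 - 37}{2} = \left(- \frac{1}{2}\right) \left(-45\right) = \frac{45}{2} \approx 22.5$)
$\left(\left(W - 19 S\right) - 30226\right) \left(29267 + 36391\right) = \left(\left(81 - \frac{855}{2}\right) - 30226\right) \left(29267 + 36391\right) = \left(\left(81 - \frac{855}{2}\right) - 30226\right) 65658 = \left(- \frac{693}{2} - 30226\right) 65658 = \left(- \frac{61145}{2}\right) 65658 = -2007329205$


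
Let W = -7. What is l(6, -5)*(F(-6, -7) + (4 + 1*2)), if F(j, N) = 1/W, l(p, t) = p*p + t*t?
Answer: 2501/7 ≈ 357.29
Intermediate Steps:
l(p, t) = p² + t²
F(j, N) = -⅐ (F(j, N) = 1/(-7) = -⅐)
l(6, -5)*(F(-6, -7) + (4 + 1*2)) = (6² + (-5)²)*(-⅐ + (4 + 1*2)) = (36 + 25)*(-⅐ + (4 + 2)) = 61*(-⅐ + 6) = 61*(41/7) = 2501/7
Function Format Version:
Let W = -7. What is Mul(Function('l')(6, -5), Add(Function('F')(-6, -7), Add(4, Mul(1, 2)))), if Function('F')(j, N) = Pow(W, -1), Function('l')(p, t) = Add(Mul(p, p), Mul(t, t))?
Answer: Rational(2501, 7) ≈ 357.29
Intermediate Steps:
Function('l')(p, t) = Add(Pow(p, 2), Pow(t, 2))
Function('F')(j, N) = Rational(-1, 7) (Function('F')(j, N) = Pow(-7, -1) = Rational(-1, 7))
Mul(Function('l')(6, -5), Add(Function('F')(-6, -7), Add(4, Mul(1, 2)))) = Mul(Add(Pow(6, 2), Pow(-5, 2)), Add(Rational(-1, 7), Add(4, Mul(1, 2)))) = Mul(Add(36, 25), Add(Rational(-1, 7), Add(4, 2))) = Mul(61, Add(Rational(-1, 7), 6)) = Mul(61, Rational(41, 7)) = Rational(2501, 7)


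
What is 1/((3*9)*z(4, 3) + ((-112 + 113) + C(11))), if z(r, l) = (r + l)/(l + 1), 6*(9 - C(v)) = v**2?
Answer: 12/445 ≈ 0.026966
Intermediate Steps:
C(v) = 9 - v**2/6
z(r, l) = (l + r)/(1 + l)
1/((3*9)*z(4, 3) + ((-112 + 113) + C(11))) = 1/((3*9)*((3 + 4)/(1 + 3)) + ((-112 + 113) + (9 - 1/6*11**2))) = 1/(27*(7/4) + (1 + (9 - 1/6*121))) = 1/(27*((1/4)*7) + (1 + (9 - 121/6))) = 1/(27*(7/4) + (1 - 67/6)) = 1/(189/4 - 61/6) = 1/(445/12) = 12/445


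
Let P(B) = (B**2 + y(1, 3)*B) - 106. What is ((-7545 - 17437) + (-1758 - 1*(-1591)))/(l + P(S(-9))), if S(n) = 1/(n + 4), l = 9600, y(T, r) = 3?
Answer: -209575/79112 ≈ -2.6491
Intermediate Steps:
S(n) = 1/(4 + n)
P(B) = -106 + B**2 + 3*B (P(B) = (B**2 + 3*B) - 106 = -106 + B**2 + 3*B)
((-7545 - 17437) + (-1758 - 1*(-1591)))/(l + P(S(-9))) = ((-7545 - 17437) + (-1758 - 1*(-1591)))/(9600 + (-106 + (1/(4 - 9))**2 + 3/(4 - 9))) = (-24982 + (-1758 + 1591))/(9600 + (-106 + (1/(-5))**2 + 3/(-5))) = (-24982 - 167)/(9600 + (-106 + (-1/5)**2 + 3*(-1/5))) = -25149/(9600 + (-106 + 1/25 - 3/5)) = -25149/(9600 - 2664/25) = -25149/237336/25 = -25149*25/237336 = -209575/79112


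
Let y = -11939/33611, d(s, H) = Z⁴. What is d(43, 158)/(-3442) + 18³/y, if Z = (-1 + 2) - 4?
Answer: -674699576643/41094038 ≈ -16418.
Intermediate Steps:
Z = -3 (Z = 1 - 4 = -3)
d(s, H) = 81 (d(s, H) = (-3)⁴ = 81)
y = -11939/33611 (y = -11939*1/33611 = -11939/33611 ≈ -0.35521)
d(43, 158)/(-3442) + 18³/y = 81/(-3442) + 18³/(-11939/33611) = 81*(-1/3442) + 5832*(-33611/11939) = -81/3442 - 196019352/11939 = -674699576643/41094038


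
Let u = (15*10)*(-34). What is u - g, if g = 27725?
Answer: -32825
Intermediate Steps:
u = -5100 (u = 150*(-34) = -5100)
u - g = -5100 - 1*27725 = -5100 - 27725 = -32825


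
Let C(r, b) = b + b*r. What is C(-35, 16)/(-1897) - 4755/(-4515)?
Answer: 109299/81571 ≈ 1.3399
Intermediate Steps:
C(-35, 16)/(-1897) - 4755/(-4515) = (16*(1 - 35))/(-1897) - 4755/(-4515) = (16*(-34))*(-1/1897) - 4755*(-1/4515) = -544*(-1/1897) + 317/301 = 544/1897 + 317/301 = 109299/81571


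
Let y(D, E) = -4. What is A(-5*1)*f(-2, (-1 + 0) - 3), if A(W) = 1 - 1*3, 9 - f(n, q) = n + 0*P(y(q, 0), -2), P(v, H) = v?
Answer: -22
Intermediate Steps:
f(n, q) = 9 - n (f(n, q) = 9 - (n + 0*(-4)) = 9 - (n + 0) = 9 - n)
A(W) = -2 (A(W) = 1 - 3 = -2)
A(-5*1)*f(-2, (-1 + 0) - 3) = -2*(9 - 1*(-2)) = -2*(9 + 2) = -2*11 = -22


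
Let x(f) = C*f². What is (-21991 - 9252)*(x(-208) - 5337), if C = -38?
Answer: 51531235667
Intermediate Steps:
x(f) = -38*f²
(-21991 - 9252)*(x(-208) - 5337) = (-21991 - 9252)*(-38*(-208)² - 5337) = -31243*(-38*43264 - 5337) = -31243*(-1644032 - 5337) = -31243*(-1649369) = 51531235667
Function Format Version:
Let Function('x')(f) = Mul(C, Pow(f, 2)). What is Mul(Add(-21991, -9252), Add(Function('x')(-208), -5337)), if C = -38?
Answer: 51531235667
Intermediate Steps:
Function('x')(f) = Mul(-38, Pow(f, 2))
Mul(Add(-21991, -9252), Add(Function('x')(-208), -5337)) = Mul(Add(-21991, -9252), Add(Mul(-38, Pow(-208, 2)), -5337)) = Mul(-31243, Add(Mul(-38, 43264), -5337)) = Mul(-31243, Add(-1644032, -5337)) = Mul(-31243, -1649369) = 51531235667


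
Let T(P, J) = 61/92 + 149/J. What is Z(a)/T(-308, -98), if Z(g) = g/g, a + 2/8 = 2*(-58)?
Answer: -4508/3865 ≈ -1.1664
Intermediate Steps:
T(P, J) = 61/92 + 149/J (T(P, J) = 61*(1/92) + 149/J = 61/92 + 149/J)
a = -465/4 (a = -1/4 + 2*(-58) = -1/4 - 116 = -465/4 ≈ -116.25)
Z(g) = 1
Z(a)/T(-308, -98) = 1/(61/92 + 149/(-98)) = 1/(61/92 + 149*(-1/98)) = 1/(61/92 - 149/98) = 1/(-3865/4508) = 1*(-4508/3865) = -4508/3865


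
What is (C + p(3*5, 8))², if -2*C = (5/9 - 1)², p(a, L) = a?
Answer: 1456849/6561 ≈ 222.05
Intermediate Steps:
C = -8/81 (C = -(5/9 - 1)²/2 = -(-4/9)²/2 = -½*16/81 = -8/81 ≈ -0.098765)
(C + p(3*5, 8))² = (-8/81 + 3*5)² = (-8/81 + 15)² = (1207/81)² = 1456849/6561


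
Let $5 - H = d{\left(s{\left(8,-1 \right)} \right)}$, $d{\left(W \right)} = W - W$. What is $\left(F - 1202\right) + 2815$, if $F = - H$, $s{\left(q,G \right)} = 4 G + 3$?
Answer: $1608$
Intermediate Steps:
$s{\left(q,G \right)} = 3 + 4 G$
$d{\left(W \right)} = 0$
$H = 5$ ($H = 5 - 0 = 5 + 0 = 5$)
$F = -5$ ($F = \left(-1\right) 5 = -5$)
$\left(F - 1202\right) + 2815 = \left(-5 - 1202\right) + 2815 = -1207 + 2815 = 1608$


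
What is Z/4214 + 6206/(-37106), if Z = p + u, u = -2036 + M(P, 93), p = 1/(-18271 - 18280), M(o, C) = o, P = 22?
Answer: -263385380791/408234683206 ≈ -0.64518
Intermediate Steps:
p = -1/36551 (p = 1/(-36551) = -1/36551 ≈ -2.7359e-5)
u = -2014 (u = -2036 + 22 = -2014)
Z = -73613715/36551 (Z = -1/36551 - 2014 = -73613715/36551 ≈ -2014.0)
Z/4214 + 6206/(-37106) = -73613715/36551/4214 + 6206/(-37106) = -73613715/36551*1/4214 + 6206*(-1/37106) = -10516245/22003702 - 3103/18553 = -263385380791/408234683206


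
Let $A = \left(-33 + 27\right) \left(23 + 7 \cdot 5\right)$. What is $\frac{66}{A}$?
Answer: $- \frac{11}{58} \approx -0.18966$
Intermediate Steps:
$A = -348$ ($A = - 6 \left(23 + 35\right) = \left(-6\right) 58 = -348$)
$\frac{66}{A} = \frac{66}{-348} = 66 \left(- \frac{1}{348}\right) = - \frac{11}{58}$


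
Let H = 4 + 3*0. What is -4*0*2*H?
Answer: 0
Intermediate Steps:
H = 4 (H = 4 + 0 = 4)
-4*0*2*H = -4*0*2*4 = -0*4 = -4*0 = 0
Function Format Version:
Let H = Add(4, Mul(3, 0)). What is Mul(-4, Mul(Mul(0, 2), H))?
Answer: 0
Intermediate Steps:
H = 4 (H = Add(4, 0) = 4)
Mul(-4, Mul(Mul(0, 2), H)) = Mul(-4, Mul(Mul(0, 2), 4)) = Mul(-4, Mul(0, 4)) = Mul(-4, 0) = 0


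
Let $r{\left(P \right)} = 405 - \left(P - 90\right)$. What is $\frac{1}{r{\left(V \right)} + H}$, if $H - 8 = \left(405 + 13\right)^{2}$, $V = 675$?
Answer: $\frac{1}{174552} \approx 5.729 \cdot 10^{-6}$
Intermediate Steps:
$H = 174732$ ($H = 8 + \left(405 + 13\right)^{2} = 8 + 418^{2} = 8 + 174724 = 174732$)
$r{\left(P \right)} = 495 - P$ ($r{\left(P \right)} = 405 - \left(P - 90\right) = 405 - \left(-90 + P\right) = 495 - P$)
$\frac{1}{r{\left(V \right)} + H} = \frac{1}{\left(495 - 675\right) + 174732} = \frac{1}{-180 + 174732} = \frac{1}{174552}$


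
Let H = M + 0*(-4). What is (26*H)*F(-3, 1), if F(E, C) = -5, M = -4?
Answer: 520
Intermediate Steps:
H = -4 (H = -4 + 0*(-4) = -4 + 0 = -4)
(26*H)*F(-3, 1) = (26*(-4))*(-5) = -104*(-5) = 520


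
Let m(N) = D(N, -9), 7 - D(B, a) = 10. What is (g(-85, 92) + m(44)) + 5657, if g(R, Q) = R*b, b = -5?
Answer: 6079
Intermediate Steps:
g(R, Q) = -5*R (g(R, Q) = R*(-5) = -5*R)
D(B, a) = -3 (D(B, a) = 7 - 1*10 = 7 - 10 = -3)
m(N) = -3
(g(-85, 92) + m(44)) + 5657 = (-5*(-85) - 3) + 5657 = (425 - 3) + 5657 = 422 + 5657 = 6079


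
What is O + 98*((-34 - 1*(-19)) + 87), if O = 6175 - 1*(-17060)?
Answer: 30291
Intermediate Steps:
O = 23235 (O = 6175 + 17060 = 23235)
O + 98*((-34 - 1*(-19)) + 87) = 23235 + 98*((-34 - 1*(-19)) + 87) = 23235 + 98*((-34 + 19) + 87) = 23235 + 98*(-15 + 87) = 23235 + 98*72 = 23235 + 7056 = 30291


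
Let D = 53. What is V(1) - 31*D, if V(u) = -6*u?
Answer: -1649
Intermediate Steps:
V(1) - 31*D = -6*1 - 31*53 = -6 - 1643 = -1649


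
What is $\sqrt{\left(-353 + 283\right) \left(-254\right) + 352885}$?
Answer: $3 \sqrt{41185} \approx 608.82$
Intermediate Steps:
$\sqrt{\left(-353 + 283\right) \left(-254\right) + 352885} = \sqrt{\left(-70\right) \left(-254\right) + 352885} = \sqrt{17780 + 352885} = \sqrt{370665} = 3 \sqrt{41185}$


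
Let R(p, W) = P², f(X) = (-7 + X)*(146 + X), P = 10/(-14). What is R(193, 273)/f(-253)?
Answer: 5/272636 ≈ 1.8339e-5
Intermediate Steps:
P = -5/7 (P = 10*(-1/14) = -5/7 ≈ -0.71429)
R(p, W) = 25/49 (R(p, W) = (-5/7)² = 25/49)
R(193, 273)/f(-253) = 25/(49*(-1022 + (-253)² + 139*(-253))) = 25/(49*(-1022 + 64009 - 35167)) = (25/49)/27820 = (25/49)*(1/27820) = 5/272636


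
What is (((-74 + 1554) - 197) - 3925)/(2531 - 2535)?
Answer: 1321/2 ≈ 660.50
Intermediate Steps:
(((-74 + 1554) - 197) - 3925)/(2531 - 2535) = ((1480 - 197) - 3925)/(-4) = (1283 - 3925)*(-¼) = -2642*(-¼) = 1321/2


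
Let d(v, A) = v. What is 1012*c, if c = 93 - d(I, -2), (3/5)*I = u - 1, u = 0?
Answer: 287408/3 ≈ 95803.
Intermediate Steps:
I = -5/3 (I = 5*(0 - 1)/3 = (5/3)*(-1) = -5/3 ≈ -1.6667)
c = 284/3 (c = 93 - 1*(-5/3) = 93 + 5/3 = 284/3 ≈ 94.667)
1012*c = 1012*(284/3) = 287408/3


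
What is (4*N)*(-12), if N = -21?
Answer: 1008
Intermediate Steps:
(4*N)*(-12) = (4*(-21))*(-12) = -84*(-12) = 1008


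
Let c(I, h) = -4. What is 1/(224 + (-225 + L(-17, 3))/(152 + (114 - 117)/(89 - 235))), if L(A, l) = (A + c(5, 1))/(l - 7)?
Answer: 44390/9879193 ≈ 0.0044933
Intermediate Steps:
L(A, l) = (-4 + A)/(-7 + l) (L(A, l) = (A - 4)/(l - 7) = (-4 + A)/(-7 + l))
1/(224 + (-225 + L(-17, 3))/(152 + (114 - 117)/(89 - 235))) = 1/(224 + (-225 + (-4 - 17)/(-7 + 3))/(152 + (114 - 117)/(89 - 235))) = 1/(224 + (-225 - 21/(-4))/(152 - 3/(-146))) = 1/(224 + (-225 - ¼*(-21))/(152 - 3*(-1/146))) = 1/(224 + (-225 + 21/4)/(152 + 3/146)) = 1/(224 - 879/(4*22195/146)) = 1/(224 - 879/4*146/22195) = 1/(224 - 64167/44390) = 1/(9879193/44390) = 44390/9879193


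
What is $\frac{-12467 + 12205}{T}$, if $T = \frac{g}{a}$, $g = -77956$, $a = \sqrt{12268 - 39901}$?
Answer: $\frac{131 i \sqrt{27633}}{38978} \approx 0.55868 i$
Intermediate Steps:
$a = i \sqrt{27633}$ ($a = \sqrt{-27633} = i \sqrt{27633} \approx 166.23 i$)
$T = \frac{77956 i \sqrt{27633}}{27633}$ ($T = - \frac{77956}{i \sqrt{27633}} = - 77956 \left(- \frac{i \sqrt{27633}}{27633}\right) = \frac{77956 i \sqrt{27633}}{27633} \approx 468.96 i$)
$\frac{-12467 + 12205}{T} = \frac{-12467 + 12205}{\frac{77956}{27633} i \sqrt{27633}} = - 262 \left(- \frac{i \sqrt{27633}}{77956}\right) = \frac{131 i \sqrt{27633}}{38978}$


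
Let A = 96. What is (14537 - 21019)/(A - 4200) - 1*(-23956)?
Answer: 49160953/2052 ≈ 23958.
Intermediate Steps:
(14537 - 21019)/(A - 4200) - 1*(-23956) = (14537 - 21019)/(96 - 4200) - 1*(-23956) = -6482/(-4104) + 23956 = -6482*(-1/4104) + 23956 = 3241/2052 + 23956 = 49160953/2052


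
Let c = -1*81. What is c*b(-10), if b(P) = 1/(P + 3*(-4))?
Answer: 81/22 ≈ 3.6818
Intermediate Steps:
b(P) = 1/(-12 + P) (b(P) = 1/(P - 12) = 1/(-12 + P))
c = -81
c*b(-10) = -81/(-12 - 10) = -81/(-22) = -81*(-1/22) = 81/22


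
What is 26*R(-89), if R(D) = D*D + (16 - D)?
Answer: 208676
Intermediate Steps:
R(D) = 16 + D² - D (R(D) = D² + (16 - D) = 16 + D² - D)
26*R(-89) = 26*(16 + (-89)² - 1*(-89)) = 26*(16 + 7921 + 89) = 26*8026 = 208676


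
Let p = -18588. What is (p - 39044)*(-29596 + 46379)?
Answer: -967237856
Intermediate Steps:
(p - 39044)*(-29596 + 46379) = (-18588 - 39044)*(-29596 + 46379) = -57632*16783 = -967237856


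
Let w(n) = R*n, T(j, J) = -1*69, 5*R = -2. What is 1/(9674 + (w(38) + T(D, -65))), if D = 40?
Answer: 5/47949 ≈ 0.00010428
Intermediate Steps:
R = -⅖ (R = (⅕)*(-2) = -⅖ ≈ -0.40000)
T(j, J) = -69
w(n) = -2*n/5
1/(9674 + (w(38) + T(D, -65))) = 1/(9674 + (-⅖*38 - 69)) = 1/(9674 + (-76/5 - 69)) = 1/(9674 - 421/5) = 1/(47949/5) = 5/47949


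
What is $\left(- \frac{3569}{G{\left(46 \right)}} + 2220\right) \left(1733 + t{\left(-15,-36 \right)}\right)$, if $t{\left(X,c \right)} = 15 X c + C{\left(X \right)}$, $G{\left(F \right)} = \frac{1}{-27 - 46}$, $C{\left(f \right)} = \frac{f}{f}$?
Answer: $2583952338$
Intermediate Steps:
$C{\left(f \right)} = 1$
$G{\left(F \right)} = - \frac{1}{73}$ ($G{\left(F \right)} = \frac{1}{-73} = - \frac{1}{73}$)
$t{\left(X,c \right)} = 1 + 15 X c$ ($t{\left(X,c \right)} = 15 X c + 1 = 1 + 15 X c$)
$\left(- \frac{3569}{G{\left(46 \right)}} + 2220\right) \left(1733 + t{\left(-15,-36 \right)}\right) = \left(- \frac{3569}{- \frac{1}{73}} + 2220\right) \left(1733 + \left(1 + 15 \left(-15\right) \left(-36\right)\right)\right) = \left(\left(-3569\right) \left(-73\right) + 2220\right) \left(1733 + \left(1 + 8100\right)\right) = \left(260537 + 2220\right) \left(1733 + 8101\right) = 262757 \cdot 9834 = 2583952338$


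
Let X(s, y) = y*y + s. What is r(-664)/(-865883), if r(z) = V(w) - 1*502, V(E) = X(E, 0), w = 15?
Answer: 487/865883 ≈ 0.00056243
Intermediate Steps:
X(s, y) = s + y² (X(s, y) = y² + s = s + y²)
V(E) = E (V(E) = E + 0² = E + 0 = E)
r(z) = -487 (r(z) = 15 - 1*502 = 15 - 502 = -487)
r(-664)/(-865883) = -487/(-865883) = -487*(-1/865883) = 487/865883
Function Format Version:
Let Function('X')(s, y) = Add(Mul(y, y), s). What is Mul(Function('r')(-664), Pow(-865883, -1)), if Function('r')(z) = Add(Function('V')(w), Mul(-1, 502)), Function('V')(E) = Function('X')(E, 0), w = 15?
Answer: Rational(487, 865883) ≈ 0.00056243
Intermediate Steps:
Function('X')(s, y) = Add(s, Pow(y, 2)) (Function('X')(s, y) = Add(Pow(y, 2), s) = Add(s, Pow(y, 2)))
Function('V')(E) = E (Function('V')(E) = Add(E, Pow(0, 2)) = Add(E, 0) = E)
Function('r')(z) = -487 (Function('r')(z) = Add(15, Mul(-1, 502)) = Add(15, -502) = -487)
Mul(Function('r')(-664), Pow(-865883, -1)) = Mul(-487, Pow(-865883, -1)) = Mul(-487, Rational(-1, 865883)) = Rational(487, 865883)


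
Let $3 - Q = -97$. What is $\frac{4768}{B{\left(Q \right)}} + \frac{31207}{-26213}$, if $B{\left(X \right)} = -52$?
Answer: $- \frac{2877417}{30979} \approx -92.883$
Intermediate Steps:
$Q = 100$ ($Q = 3 - -97 = 3 + 97 = 100$)
$\frac{4768}{B{\left(Q \right)}} + \frac{31207}{-26213} = \frac{4768}{-52} + \frac{31207}{-26213} = 4768 \left(- \frac{1}{52}\right) + 31207 \left(- \frac{1}{26213}\right) = - \frac{1192}{13} - \frac{2837}{2383} = - \frac{2877417}{30979}$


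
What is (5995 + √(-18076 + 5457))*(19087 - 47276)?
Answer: -168993055 - 28189*I*√12619 ≈ -1.6899e+8 - 3.1666e+6*I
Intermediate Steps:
(5995 + √(-18076 + 5457))*(19087 - 47276) = (5995 + √(-12619))*(-28189) = (5995 + I*√12619)*(-28189) = -168993055 - 28189*I*√12619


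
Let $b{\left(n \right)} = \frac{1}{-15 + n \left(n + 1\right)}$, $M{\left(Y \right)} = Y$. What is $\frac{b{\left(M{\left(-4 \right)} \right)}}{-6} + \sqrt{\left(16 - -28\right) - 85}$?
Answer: $\frac{1}{18} + i \sqrt{41} \approx 0.055556 + 6.4031 i$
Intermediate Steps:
$b{\left(n \right)} = \frac{1}{-15 + n \left(1 + n\right)}$
$\frac{b{\left(M{\left(-4 \right)} \right)}}{-6} + \sqrt{\left(16 - -28\right) - 85} = \frac{1}{\left(-15 - 4 + \left(-4\right)^{2}\right) \left(-6\right)} + \sqrt{\left(16 - -28\right) - 85} = \frac{1}{-15 - 4 + 16} \left(- \frac{1}{6}\right) + \sqrt{\left(16 + 28\right) - 85} = \frac{1}{-3} \left(- \frac{1}{6}\right) + \sqrt{44 - 85} = \left(- \frac{1}{3}\right) \left(- \frac{1}{6}\right) + \sqrt{-41} = \frac{1}{18} + i \sqrt{41}$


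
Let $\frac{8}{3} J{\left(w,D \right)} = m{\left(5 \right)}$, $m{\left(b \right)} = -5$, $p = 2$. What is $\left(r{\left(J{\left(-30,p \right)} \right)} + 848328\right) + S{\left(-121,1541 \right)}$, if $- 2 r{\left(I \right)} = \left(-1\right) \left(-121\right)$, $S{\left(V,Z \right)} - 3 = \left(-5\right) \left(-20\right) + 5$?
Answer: $\frac{1696751}{2} \approx 8.4838 \cdot 10^{5}$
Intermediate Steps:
$J{\left(w,D \right)} = - \frac{15}{8}$ ($J{\left(w,D \right)} = \frac{3}{8} \left(-5\right) = - \frac{15}{8}$)
$S{\left(V,Z \right)} = 108$ ($S{\left(V,Z \right)} = 3 + \left(\left(-5\right) \left(-20\right) + 5\right) = 3 + \left(100 + 5\right) = 3 + 105 = 108$)
$r{\left(I \right)} = - \frac{121}{2}$ ($r{\left(I \right)} = - \frac{\left(-1\right) \left(-121\right)}{2} = \left(- \frac{1}{2}\right) 121 = - \frac{121}{2}$)
$\left(r{\left(J{\left(-30,p \right)} \right)} + 848328\right) + S{\left(-121,1541 \right)} = \left(- \frac{121}{2} + 848328\right) + 108 = \frac{1696535}{2} + 108 = \frac{1696751}{2}$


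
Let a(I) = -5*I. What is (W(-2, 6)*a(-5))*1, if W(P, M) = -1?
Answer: -25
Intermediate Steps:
(W(-2, 6)*a(-5))*1 = -(-5)*(-5)*1 = -1*25*1 = -25*1 = -25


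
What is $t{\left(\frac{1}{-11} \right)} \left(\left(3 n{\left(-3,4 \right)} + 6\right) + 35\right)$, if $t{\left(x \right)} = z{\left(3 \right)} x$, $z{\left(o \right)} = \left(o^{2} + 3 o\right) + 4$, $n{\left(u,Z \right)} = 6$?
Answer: $-118$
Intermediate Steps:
$z{\left(o \right)} = 4 + o^{2} + 3 o$
$t{\left(x \right)} = 22 x$ ($t{\left(x \right)} = \left(4 + 3^{2} + 3 \cdot 3\right) x = \left(4 + 9 + 9\right) x = 22 x$)
$t{\left(\frac{1}{-11} \right)} \left(\left(3 n{\left(-3,4 \right)} + 6\right) + 35\right) = \frac{22}{-11} \left(\left(3 \cdot 6 + 6\right) + 35\right) = 22 \left(- \frac{1}{11}\right) \left(\left(18 + 6\right) + 35\right) = - 2 \left(24 + 35\right) = \left(-2\right) 59 = -118$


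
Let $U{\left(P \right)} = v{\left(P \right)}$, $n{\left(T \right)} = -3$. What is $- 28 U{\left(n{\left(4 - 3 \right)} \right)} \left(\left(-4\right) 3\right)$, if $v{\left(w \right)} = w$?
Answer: $-1008$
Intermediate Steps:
$U{\left(P \right)} = P$
$- 28 U{\left(n{\left(4 - 3 \right)} \right)} \left(\left(-4\right) 3\right) = \left(-28\right) \left(-3\right) \left(\left(-4\right) 3\right) = 84 \left(-12\right) = -1008$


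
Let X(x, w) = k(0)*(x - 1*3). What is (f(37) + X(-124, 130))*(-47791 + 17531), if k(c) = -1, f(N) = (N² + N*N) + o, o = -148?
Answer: -82216420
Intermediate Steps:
f(N) = -148 + 2*N² (f(N) = (N² + N*N) - 148 = (N² + N²) - 148 = 2*N² - 148 = -148 + 2*N²)
X(x, w) = 3 - x (X(x, w) = -(x - 1*3) = -(x - 3) = -(-3 + x) = 3 - x)
(f(37) + X(-124, 130))*(-47791 + 17531) = ((-148 + 2*37²) + (3 - 1*(-124)))*(-47791 + 17531) = ((-148 + 2*1369) + (3 + 124))*(-30260) = ((-148 + 2738) + 127)*(-30260) = (2590 + 127)*(-30260) = 2717*(-30260) = -82216420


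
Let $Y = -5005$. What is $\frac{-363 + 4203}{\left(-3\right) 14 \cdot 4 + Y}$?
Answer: $- \frac{3840}{5173} \approx -0.74232$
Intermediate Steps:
$\frac{-363 + 4203}{\left(-3\right) 14 \cdot 4 + Y} = \frac{-363 + 4203}{\left(-3\right) 14 \cdot 4 - 5005} = \frac{3840}{\left(-42\right) 4 - 5005} = \frac{3840}{-168 - 5005} = \frac{3840}{-5173} = 3840 \left(- \frac{1}{5173}\right) = - \frac{3840}{5173}$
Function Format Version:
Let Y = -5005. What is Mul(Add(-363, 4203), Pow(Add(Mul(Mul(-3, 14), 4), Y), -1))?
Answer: Rational(-3840, 5173) ≈ -0.74232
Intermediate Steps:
Mul(Add(-363, 4203), Pow(Add(Mul(Mul(-3, 14), 4), Y), -1)) = Mul(Add(-363, 4203), Pow(Add(Mul(Mul(-3, 14), 4), -5005), -1)) = Mul(3840, Pow(Add(Mul(-42, 4), -5005), -1)) = Mul(3840, Pow(Add(-168, -5005), -1)) = Mul(3840, Pow(-5173, -1)) = Mul(3840, Rational(-1, 5173)) = Rational(-3840, 5173)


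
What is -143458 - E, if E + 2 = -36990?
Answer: -106466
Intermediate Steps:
E = -36992 (E = -2 - 36990 = -36992)
-143458 - E = -143458 - 1*(-36992) = -143458 + 36992 = -106466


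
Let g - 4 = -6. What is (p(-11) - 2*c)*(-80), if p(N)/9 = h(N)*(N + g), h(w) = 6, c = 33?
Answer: 61440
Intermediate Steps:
g = -2 (g = 4 - 6 = -2)
p(N) = -108 + 54*N (p(N) = 9*(6*(N - 2)) = 9*(6*(-2 + N)) = 9*(-12 + 6*N) = -108 + 54*N)
(p(-11) - 2*c)*(-80) = ((-108 + 54*(-11)) - 2*33)*(-80) = ((-108 - 594) - 66)*(-80) = (-702 - 66)*(-80) = -768*(-80) = 61440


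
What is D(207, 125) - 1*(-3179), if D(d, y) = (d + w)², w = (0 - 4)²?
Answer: 52908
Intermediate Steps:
w = 16 (w = (-4)² = 16)
D(d, y) = (16 + d)² (D(d, y) = (d + 16)² = (16 + d)²)
D(207, 125) - 1*(-3179) = (16 + 207)² - 1*(-3179) = 223² + 3179 = 49729 + 3179 = 52908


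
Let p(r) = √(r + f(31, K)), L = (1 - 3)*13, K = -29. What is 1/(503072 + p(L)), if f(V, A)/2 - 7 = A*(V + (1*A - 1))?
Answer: 251536/126540718627 - I*√70/253081437254 ≈ 1.9878e-6 - 3.3059e-11*I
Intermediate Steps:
L = -26 (L = -2*13 = -26)
f(V, A) = 14 + 2*A*(-1 + A + V) (f(V, A) = 14 + 2*(A*(V + (1*A - 1))) = 14 + 2*(A*(V + (A - 1))) = 14 + 2*(A*(V + (-1 + A))) = 14 + 2*(A*(-1 + A + V)) = 14 + 2*A*(-1 + A + V))
p(r) = √(-44 + r) (p(r) = √(r + (14 - 2*(-29) + 2*(-29)² + 2*(-29)*31)) = √(r + (14 + 58 + 2*841 - 1798)) = √(r + (14 + 58 + 1682 - 1798)) = √(r - 44) = √(-44 + r))
1/(503072 + p(L)) = 1/(503072 + √(-44 - 26)) = 1/(503072 + √(-70)) = 1/(503072 + I*√70)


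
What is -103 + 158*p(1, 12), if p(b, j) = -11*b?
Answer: -1841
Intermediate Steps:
-103 + 158*p(1, 12) = -103 + 158*(-11*1) = -103 + 158*(-11) = -103 - 1738 = -1841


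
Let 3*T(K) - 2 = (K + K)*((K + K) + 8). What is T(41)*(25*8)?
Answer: 1476400/3 ≈ 4.9213e+5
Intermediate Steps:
T(K) = ⅔ + 2*K*(8 + 2*K)/3 (T(K) = ⅔ + ((K + K)*((K + K) + 8))/3 = ⅔ + ((2*K)*(2*K + 8))/3 = ⅔ + ((2*K)*(8 + 2*K))/3 = ⅔ + (2*K*(8 + 2*K))/3 = ⅔ + 2*K*(8 + 2*K)/3)
T(41)*(25*8) = (⅔ + (4/3)*41² + (16/3)*41)*(25*8) = (⅔ + (4/3)*1681 + 656/3)*200 = (⅔ + 6724/3 + 656/3)*200 = (7382/3)*200 = 1476400/3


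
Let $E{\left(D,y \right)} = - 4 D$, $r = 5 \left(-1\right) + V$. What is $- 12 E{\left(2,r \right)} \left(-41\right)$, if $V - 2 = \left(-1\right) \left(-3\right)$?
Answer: $-3936$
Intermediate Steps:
$V = 5$ ($V = 2 - -3 = 2 + 3 = 5$)
$r = 0$ ($r = 5 \left(-1\right) + 5 = -5 + 5 = 0$)
$- 12 E{\left(2,r \right)} \left(-41\right) = - 12 \left(\left(-4\right) 2\right) \left(-41\right) = \left(-12\right) \left(-8\right) \left(-41\right) = 96 \left(-41\right) = -3936$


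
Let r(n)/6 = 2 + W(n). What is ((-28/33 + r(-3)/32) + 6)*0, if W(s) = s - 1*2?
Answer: 0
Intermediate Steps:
W(s) = -2 + s (W(s) = s - 2 = -2 + s)
r(n) = 6*n (r(n) = 6*(2 + (-2 + n)) = 6*n)
((-28/33 + r(-3)/32) + 6)*0 = ((-28/33 + (6*(-3))/32) + 6)*0 = ((-28*1/33 - 18*1/32) + 6)*0 = ((-28/33 - 9/16) + 6)*0 = (-745/528 + 6)*0 = (2423/528)*0 = 0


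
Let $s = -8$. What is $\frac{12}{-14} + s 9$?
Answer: $- \frac{510}{7} \approx -72.857$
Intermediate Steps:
$\frac{12}{-14} + s 9 = \frac{12}{-14} - 72 = 12 \left(- \frac{1}{14}\right) - 72 = - \frac{6}{7} - 72 = - \frac{510}{7}$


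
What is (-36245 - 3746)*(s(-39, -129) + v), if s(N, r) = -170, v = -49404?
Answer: 1982513834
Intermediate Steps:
(-36245 - 3746)*(s(-39, -129) + v) = (-36245 - 3746)*(-170 - 49404) = -39991*(-49574) = 1982513834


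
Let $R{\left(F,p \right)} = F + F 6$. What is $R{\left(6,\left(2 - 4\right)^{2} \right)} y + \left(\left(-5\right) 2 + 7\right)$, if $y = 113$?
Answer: $4743$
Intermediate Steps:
$R{\left(F,p \right)} = 7 F$ ($R{\left(F,p \right)} = F + 6 F = 7 F$)
$R{\left(6,\left(2 - 4\right)^{2} \right)} y + \left(\left(-5\right) 2 + 7\right) = 7 \cdot 6 \cdot 113 + \left(\left(-5\right) 2 + 7\right) = 42 \cdot 113 + \left(-10 + 7\right) = 4746 - 3 = 4743$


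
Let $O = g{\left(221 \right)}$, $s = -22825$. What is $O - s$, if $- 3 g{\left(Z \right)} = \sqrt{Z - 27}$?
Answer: $22825 - \frac{\sqrt{194}}{3} \approx 22820.0$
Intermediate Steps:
$g{\left(Z \right)} = - \frac{\sqrt{-27 + Z}}{3}$ ($g{\left(Z \right)} = - \frac{\sqrt{Z - 27}}{3} = - \frac{\sqrt{-27 + Z}}{3}$)
$O = - \frac{\sqrt{194}}{3}$ ($O = - \frac{\sqrt{-27 + 221}}{3} = - \frac{\sqrt{194}}{3} \approx -4.6428$)
$O - s = - \frac{\sqrt{194}}{3} - -22825 = - \frac{\sqrt{194}}{3} + 22825 = 22825 - \frac{\sqrt{194}}{3}$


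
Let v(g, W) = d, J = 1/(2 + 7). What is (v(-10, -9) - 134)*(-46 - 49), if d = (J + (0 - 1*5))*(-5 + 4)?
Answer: 110390/9 ≈ 12266.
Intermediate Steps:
J = ⅑ (J = 1/9 = ⅑ ≈ 0.11111)
d = 44/9 (d = (⅑ + (0 - 1*5))*(-5 + 4) = (⅑ + (0 - 5))*(-1) = (⅑ - 5)*(-1) = -44/9*(-1) = 44/9 ≈ 4.8889)
v(g, W) = 44/9
(v(-10, -9) - 134)*(-46 - 49) = (44/9 - 134)*(-46 - 49) = -1162/9*(-95) = 110390/9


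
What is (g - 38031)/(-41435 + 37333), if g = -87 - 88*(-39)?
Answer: 17343/2051 ≈ 8.4559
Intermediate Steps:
g = 3345 (g = -87 + 3432 = 3345)
(g - 38031)/(-41435 + 37333) = (3345 - 38031)/(-41435 + 37333) = -34686/(-4102) = -34686*(-1/4102) = 17343/2051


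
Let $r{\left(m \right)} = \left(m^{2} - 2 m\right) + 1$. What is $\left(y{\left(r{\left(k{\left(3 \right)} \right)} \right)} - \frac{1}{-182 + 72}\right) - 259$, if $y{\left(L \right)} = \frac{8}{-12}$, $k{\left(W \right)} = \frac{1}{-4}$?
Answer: $- \frac{85687}{330} \approx -259.66$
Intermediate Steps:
$k{\left(W \right)} = - \frac{1}{4}$
$r{\left(m \right)} = 1 + m^{2} - 2 m$
$y{\left(L \right)} = - \frac{2}{3}$ ($y{\left(L \right)} = 8 \left(- \frac{1}{12}\right) = - \frac{2}{3}$)
$\left(y{\left(r{\left(k{\left(3 \right)} \right)} \right)} - \frac{1}{-182 + 72}\right) - 259 = \left(- \frac{2}{3} - \frac{1}{-182 + 72}\right) - 259 = \left(- \frac{2}{3} - \frac{1}{-110}\right) - 259 = \left(- \frac{2}{3} - - \frac{1}{110}\right) - 259 = \left(- \frac{2}{3} + \frac{1}{110}\right) - 259 = - \frac{217}{330} - 259 = - \frac{85687}{330}$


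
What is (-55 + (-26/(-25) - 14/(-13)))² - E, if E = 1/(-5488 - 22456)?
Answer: 8254461231361/2951585000 ≈ 2796.6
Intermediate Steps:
E = -1/27944 (E = 1/(-27944) = -1/27944 ≈ -3.5786e-5)
(-55 + (-26/(-25) - 14/(-13)))² - E = (-55 + (-26/(-25) - 14/(-13)))² - 1*(-1/27944) = (-55 + (-26*(-1/25) - 14*(-1/13)))² + 1/27944 = (-55 + (26/25 + 14/13))² + 1/27944 = (-55 + 688/325)² + 1/27944 = (-17187/325)² + 1/27944 = 295392969/105625 + 1/27944 = 8254461231361/2951585000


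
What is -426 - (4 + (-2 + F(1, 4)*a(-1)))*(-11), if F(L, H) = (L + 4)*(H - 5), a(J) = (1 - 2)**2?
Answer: -459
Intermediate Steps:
a(J) = 1 (a(J) = (-1)**2 = 1)
F(L, H) = (-5 + H)*(4 + L) (F(L, H) = (4 + L)*(-5 + H) = (-5 + H)*(4 + L))
-426 - (4 + (-2 + F(1, 4)*a(-1)))*(-11) = -426 - (4 + (-2 + (-20 - 5*1 + 4*4 + 4*1)*1))*(-11) = -426 - (4 + (-2 + (-20 - 5 + 16 + 4)*1))*(-11) = -426 - (4 + (-2 - 5*1))*(-11) = -426 - (4 + (-2 - 5))*(-11) = -426 - (4 - 7)*(-11) = -426 - (-3)*(-11) = -426 - 1*33 = -426 - 33 = -459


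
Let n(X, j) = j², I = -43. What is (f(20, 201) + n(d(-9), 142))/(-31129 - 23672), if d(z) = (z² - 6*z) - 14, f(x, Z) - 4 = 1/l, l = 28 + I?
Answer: -302519/822015 ≈ -0.36802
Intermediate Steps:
l = -15 (l = 28 - 43 = -15)
f(x, Z) = 59/15 (f(x, Z) = 4 + 1/(-15) = 4 - 1/15 = 59/15)
d(z) = -14 + z² - 6*z
(f(20, 201) + n(d(-9), 142))/(-31129 - 23672) = (59/15 + 142²)/(-31129 - 23672) = (59/15 + 20164)/(-54801) = (302519/15)*(-1/54801) = -302519/822015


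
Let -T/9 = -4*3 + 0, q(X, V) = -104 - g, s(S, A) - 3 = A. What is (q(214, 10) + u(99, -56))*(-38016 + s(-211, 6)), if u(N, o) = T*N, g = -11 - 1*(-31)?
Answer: -401657976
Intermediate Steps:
s(S, A) = 3 + A
g = 20 (g = -11 + 31 = 20)
q(X, V) = -124 (q(X, V) = -104 - 1*20 = -104 - 20 = -124)
T = 108 (T = -9*(-4*3 + 0) = -9*(-12 + 0) = -9*(-12) = 108)
u(N, o) = 108*N
(q(214, 10) + u(99, -56))*(-38016 + s(-211, 6)) = (-124 + 108*99)*(-38016 + (3 + 6)) = (-124 + 10692)*(-38016 + 9) = 10568*(-38007) = -401657976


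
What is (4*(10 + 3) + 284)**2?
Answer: 112896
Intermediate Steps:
(4*(10 + 3) + 284)**2 = (4*13 + 284)**2 = (52 + 284)**2 = 336**2 = 112896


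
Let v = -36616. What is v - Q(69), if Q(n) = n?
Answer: -36685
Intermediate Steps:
v - Q(69) = -36616 - 1*69 = -36616 - 69 = -36685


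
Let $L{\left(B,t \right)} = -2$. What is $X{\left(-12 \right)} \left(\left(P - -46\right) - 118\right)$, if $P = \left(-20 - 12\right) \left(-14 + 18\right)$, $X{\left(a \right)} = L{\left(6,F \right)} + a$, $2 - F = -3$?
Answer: $2800$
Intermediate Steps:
$F = 5$ ($F = 2 - -3 = 2 + 3 = 5$)
$X{\left(a \right)} = -2 + a$
$P = -128$ ($P = \left(-32\right) 4 = -128$)
$X{\left(-12 \right)} \left(\left(P - -46\right) - 118\right) = \left(-2 - 12\right) \left(\left(-128 - -46\right) - 118\right) = - 14 \left(\left(-128 + 46\right) - 118\right) = - 14 \left(-82 - 118\right) = \left(-14\right) \left(-200\right) = 2800$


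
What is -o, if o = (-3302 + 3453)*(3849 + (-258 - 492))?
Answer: -467949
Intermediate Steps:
o = 467949 (o = 151*(3849 - 750) = 151*3099 = 467949)
-o = -1*467949 = -467949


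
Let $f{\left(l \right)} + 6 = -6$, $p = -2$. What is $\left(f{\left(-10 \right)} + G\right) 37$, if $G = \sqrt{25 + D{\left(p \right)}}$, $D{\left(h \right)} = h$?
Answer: $-444 + 37 \sqrt{23} \approx -266.55$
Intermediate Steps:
$f{\left(l \right)} = -12$ ($f{\left(l \right)} = -6 - 6 = -12$)
$G = \sqrt{23}$ ($G = \sqrt{25 - 2} = \sqrt{23} \approx 4.7958$)
$\left(f{\left(-10 \right)} + G\right) 37 = \left(-12 + \sqrt{23}\right) 37 = -444 + 37 \sqrt{23}$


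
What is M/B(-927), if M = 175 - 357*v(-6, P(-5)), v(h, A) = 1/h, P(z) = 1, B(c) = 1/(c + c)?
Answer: -434763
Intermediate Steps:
B(c) = 1/(2*c)
M = 469/2 (M = 175 - 357/(-6) = 175 - 357*(-⅙) = 175 + 119/2 = 469/2 ≈ 234.50)
M/B(-927) = 469/(2*(((½)/(-927)))) = 469/(2*(((½)*(-1/927)))) = 469/(2*(-1/1854)) = (469/2)*(-1854) = -434763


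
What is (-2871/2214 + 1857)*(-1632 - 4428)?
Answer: -461068030/41 ≈ -1.1246e+7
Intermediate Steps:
(-2871/2214 + 1857)*(-1632 - 4428) = (-2871*1/2214 + 1857)*(-6060) = (-319/246 + 1857)*(-6060) = (456503/246)*(-6060) = -461068030/41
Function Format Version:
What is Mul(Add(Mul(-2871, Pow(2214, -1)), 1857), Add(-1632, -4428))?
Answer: Rational(-461068030, 41) ≈ -1.1246e+7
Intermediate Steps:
Mul(Add(Mul(-2871, Pow(2214, -1)), 1857), Add(-1632, -4428)) = Mul(Add(Mul(-2871, Rational(1, 2214)), 1857), -6060) = Mul(Add(Rational(-319, 246), 1857), -6060) = Mul(Rational(456503, 246), -6060) = Rational(-461068030, 41)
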